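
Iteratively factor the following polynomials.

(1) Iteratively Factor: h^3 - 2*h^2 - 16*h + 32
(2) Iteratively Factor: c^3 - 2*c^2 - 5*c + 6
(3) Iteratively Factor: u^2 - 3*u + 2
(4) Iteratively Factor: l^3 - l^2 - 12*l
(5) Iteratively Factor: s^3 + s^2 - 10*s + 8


(1) = (h - 4)*(h^2 + 2*h - 8) = (h - 4)*(h - 2)*(h + 4)
(2) = (c - 1)*(c^2 - c - 6) = (c - 1)*(c + 2)*(c - 3)
(3) = (u - 1)*(u - 2)
(4) = (l + 3)*(l^2 - 4*l) = (l - 4)*(l + 3)*(l)
(5) = (s - 1)*(s^2 + 2*s - 8) = (s - 1)*(s + 4)*(s - 2)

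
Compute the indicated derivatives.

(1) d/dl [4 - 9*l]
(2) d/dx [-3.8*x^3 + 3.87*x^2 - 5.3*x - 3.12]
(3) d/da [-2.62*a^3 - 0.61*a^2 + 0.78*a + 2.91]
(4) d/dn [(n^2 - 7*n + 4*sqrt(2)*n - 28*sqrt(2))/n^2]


(1) = -9
(2) = -11.4*x^2 + 7.74*x - 5.3
(3) = -7.86*a^2 - 1.22*a + 0.78
(4) = (-4*sqrt(2)*n + 7*n + 56*sqrt(2))/n^3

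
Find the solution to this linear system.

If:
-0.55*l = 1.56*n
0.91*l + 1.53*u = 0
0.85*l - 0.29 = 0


Then:
l = 0.34
n = -0.12
u = -0.20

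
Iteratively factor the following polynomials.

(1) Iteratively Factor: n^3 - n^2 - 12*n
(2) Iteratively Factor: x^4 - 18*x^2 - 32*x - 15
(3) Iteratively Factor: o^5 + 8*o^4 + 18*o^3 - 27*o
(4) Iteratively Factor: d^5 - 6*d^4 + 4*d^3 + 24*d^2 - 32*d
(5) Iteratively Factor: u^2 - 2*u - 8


(1) = (n - 4)*(n^2 + 3*n) = n*(n - 4)*(n + 3)
(2) = (x + 1)*(x^3 - x^2 - 17*x - 15) = (x + 1)*(x + 3)*(x^2 - 4*x - 5) = (x - 5)*(x + 1)*(x + 3)*(x + 1)
(3) = (o)*(o^4 + 8*o^3 + 18*o^2 - 27) = o*(o + 3)*(o^3 + 5*o^2 + 3*o - 9) = o*(o - 1)*(o + 3)*(o^2 + 6*o + 9) = o*(o - 1)*(o + 3)^2*(o + 3)
(4) = (d)*(d^4 - 6*d^3 + 4*d^2 + 24*d - 32) = d*(d + 2)*(d^3 - 8*d^2 + 20*d - 16) = d*(d - 2)*(d + 2)*(d^2 - 6*d + 8) = d*(d - 2)^2*(d + 2)*(d - 4)
(5) = (u - 4)*(u + 2)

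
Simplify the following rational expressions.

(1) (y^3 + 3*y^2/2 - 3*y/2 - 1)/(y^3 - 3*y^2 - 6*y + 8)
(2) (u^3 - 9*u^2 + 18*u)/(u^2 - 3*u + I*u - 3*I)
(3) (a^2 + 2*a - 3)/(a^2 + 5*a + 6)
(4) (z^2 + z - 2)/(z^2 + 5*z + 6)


(1) = (2*y + 1)/(2*y - 8)
(2) = (u^2 - 6*u)/(u + I)
(3) = (a - 1)/(a + 2)
(4) = (z - 1)/(z + 3)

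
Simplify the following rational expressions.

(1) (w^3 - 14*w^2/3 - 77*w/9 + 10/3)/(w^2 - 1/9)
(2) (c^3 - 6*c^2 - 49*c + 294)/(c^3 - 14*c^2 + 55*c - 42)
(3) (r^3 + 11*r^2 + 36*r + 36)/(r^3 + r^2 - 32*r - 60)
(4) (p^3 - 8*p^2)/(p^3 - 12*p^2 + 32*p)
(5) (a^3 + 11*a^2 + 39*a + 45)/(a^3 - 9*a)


(1) = (3*w^2 - 13*w - 30)/(3*w + 1)
(2) = (c + 7)/(c - 1)
(3) = (r^2 + 9*r + 18)/(r^2 - r - 30)
(4) = p/(p - 4)
(5) = (a^2 + 8*a + 15)/(a^2 - 3*a)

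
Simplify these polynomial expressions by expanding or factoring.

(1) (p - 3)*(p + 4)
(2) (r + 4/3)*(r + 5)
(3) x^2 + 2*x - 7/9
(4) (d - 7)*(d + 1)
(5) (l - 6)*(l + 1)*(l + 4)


(1) = p^2 + p - 12
(2) = r^2 + 19*r/3 + 20/3
(3) = (x - 1/3)*(x + 7/3)
(4) = d^2 - 6*d - 7
(5) = l^3 - l^2 - 26*l - 24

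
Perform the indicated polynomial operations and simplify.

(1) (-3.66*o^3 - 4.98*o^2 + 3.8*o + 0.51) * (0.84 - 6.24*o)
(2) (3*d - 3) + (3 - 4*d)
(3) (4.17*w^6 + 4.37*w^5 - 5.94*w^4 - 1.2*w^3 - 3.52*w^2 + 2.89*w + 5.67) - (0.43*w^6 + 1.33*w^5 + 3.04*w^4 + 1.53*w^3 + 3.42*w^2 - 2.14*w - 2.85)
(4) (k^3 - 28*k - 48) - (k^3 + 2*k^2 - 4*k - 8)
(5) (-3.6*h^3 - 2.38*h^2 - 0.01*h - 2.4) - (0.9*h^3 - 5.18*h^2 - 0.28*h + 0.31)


(1) = 22.8384*o^4 + 28.0008*o^3 - 27.8952*o^2 + 0.0096*o + 0.4284
(2) = -d
(3) = 3.74*w^6 + 3.04*w^5 - 8.98*w^4 - 2.73*w^3 - 6.94*w^2 + 5.03*w + 8.52
(4) = -2*k^2 - 24*k - 40
(5) = -4.5*h^3 + 2.8*h^2 + 0.27*h - 2.71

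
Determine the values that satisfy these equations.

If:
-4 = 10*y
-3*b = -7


Then:
b = 7/3
y = -2/5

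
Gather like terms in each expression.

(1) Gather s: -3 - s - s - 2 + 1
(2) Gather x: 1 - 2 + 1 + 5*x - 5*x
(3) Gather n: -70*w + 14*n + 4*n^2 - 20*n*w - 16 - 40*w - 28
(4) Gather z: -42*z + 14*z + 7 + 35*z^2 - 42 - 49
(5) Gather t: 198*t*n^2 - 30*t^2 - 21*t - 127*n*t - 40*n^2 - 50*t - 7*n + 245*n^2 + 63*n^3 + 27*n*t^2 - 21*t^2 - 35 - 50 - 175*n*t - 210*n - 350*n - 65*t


(1) = -2*s - 4
(2) = 0
(3) = 4*n^2 + n*(14 - 20*w) - 110*w - 44
(4) = 35*z^2 - 28*z - 84
(5) = 63*n^3 + 205*n^2 - 567*n + t^2*(27*n - 51) + t*(198*n^2 - 302*n - 136) - 85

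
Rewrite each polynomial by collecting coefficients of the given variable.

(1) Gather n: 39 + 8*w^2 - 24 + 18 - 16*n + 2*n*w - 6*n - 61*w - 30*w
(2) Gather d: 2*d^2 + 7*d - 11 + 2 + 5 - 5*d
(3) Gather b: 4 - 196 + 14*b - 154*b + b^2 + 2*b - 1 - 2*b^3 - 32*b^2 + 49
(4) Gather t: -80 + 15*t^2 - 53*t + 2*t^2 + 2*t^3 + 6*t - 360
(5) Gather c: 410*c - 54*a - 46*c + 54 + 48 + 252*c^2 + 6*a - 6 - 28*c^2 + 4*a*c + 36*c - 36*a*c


(1) = n*(2*w - 22) + 8*w^2 - 91*w + 33
(2) = 2*d^2 + 2*d - 4
(3) = -2*b^3 - 31*b^2 - 138*b - 144
(4) = 2*t^3 + 17*t^2 - 47*t - 440
(5) = -48*a + 224*c^2 + c*(400 - 32*a) + 96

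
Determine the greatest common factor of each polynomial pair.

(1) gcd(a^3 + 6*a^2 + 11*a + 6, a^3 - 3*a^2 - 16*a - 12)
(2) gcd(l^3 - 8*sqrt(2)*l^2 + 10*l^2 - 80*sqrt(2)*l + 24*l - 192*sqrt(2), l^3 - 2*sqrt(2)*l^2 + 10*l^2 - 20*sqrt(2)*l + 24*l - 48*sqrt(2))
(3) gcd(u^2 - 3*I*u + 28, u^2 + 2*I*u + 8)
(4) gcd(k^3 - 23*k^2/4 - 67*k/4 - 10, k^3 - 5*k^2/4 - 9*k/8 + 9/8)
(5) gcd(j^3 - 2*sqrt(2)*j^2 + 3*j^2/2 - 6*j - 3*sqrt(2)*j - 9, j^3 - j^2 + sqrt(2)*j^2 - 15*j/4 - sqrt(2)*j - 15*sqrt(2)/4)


(1) = gcd((a + 1)*(a + 2)*(a + 3), (a - 6)*(a + 1)*(a + 2)) = a^2 + 3*a + 2
(2) = gcd((l + 4)*(l + 6)*(l - 8*sqrt(2)), (l + 4)*(l + 6)*(l - 2*sqrt(2))) = l^2 + 10*l + 24
(3) = gcd((u - 7*I)*(u + 4*I), (u - 2*I)*(u + 4*I)) = u + 4*I
(4) = k + 1
(5) = j^2 + j*(sqrt(2) + 3/2) + 3*sqrt(2)/2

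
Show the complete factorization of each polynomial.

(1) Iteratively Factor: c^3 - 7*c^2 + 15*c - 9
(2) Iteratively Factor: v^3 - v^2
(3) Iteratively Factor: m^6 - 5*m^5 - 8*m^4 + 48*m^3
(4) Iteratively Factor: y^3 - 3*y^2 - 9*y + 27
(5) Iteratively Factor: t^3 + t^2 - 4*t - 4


(1) = (c - 3)*(c^2 - 4*c + 3) = (c - 3)^2*(c - 1)
(2) = (v - 1)*(v^2) = v*(v - 1)*(v)
(3) = (m)*(m^5 - 5*m^4 - 8*m^3 + 48*m^2) = m*(m + 3)*(m^4 - 8*m^3 + 16*m^2) = m^2*(m + 3)*(m^3 - 8*m^2 + 16*m) = m^3*(m + 3)*(m^2 - 8*m + 16) = m^3*(m - 4)*(m + 3)*(m - 4)
(4) = (y + 3)*(y^2 - 6*y + 9) = (y - 3)*(y + 3)*(y - 3)
(5) = (t + 1)*(t^2 - 4) = (t - 2)*(t + 1)*(t + 2)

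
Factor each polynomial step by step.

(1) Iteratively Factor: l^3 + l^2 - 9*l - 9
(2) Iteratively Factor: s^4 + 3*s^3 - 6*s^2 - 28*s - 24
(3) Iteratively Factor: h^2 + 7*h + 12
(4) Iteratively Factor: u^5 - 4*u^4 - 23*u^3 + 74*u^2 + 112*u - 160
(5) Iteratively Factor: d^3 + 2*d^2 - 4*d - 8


(1) = (l + 1)*(l^2 - 9) = (l + 1)*(l + 3)*(l - 3)
(2) = (s + 2)*(s^3 + s^2 - 8*s - 12) = (s + 2)^2*(s^2 - s - 6) = (s + 2)^3*(s - 3)
(3) = (h + 3)*(h + 4)
(4) = (u + 4)*(u^4 - 8*u^3 + 9*u^2 + 38*u - 40) = (u + 2)*(u + 4)*(u^3 - 10*u^2 + 29*u - 20) = (u - 5)*(u + 2)*(u + 4)*(u^2 - 5*u + 4) = (u - 5)*(u - 4)*(u + 2)*(u + 4)*(u - 1)
(5) = (d + 2)*(d^2 - 4) = (d + 2)^2*(d - 2)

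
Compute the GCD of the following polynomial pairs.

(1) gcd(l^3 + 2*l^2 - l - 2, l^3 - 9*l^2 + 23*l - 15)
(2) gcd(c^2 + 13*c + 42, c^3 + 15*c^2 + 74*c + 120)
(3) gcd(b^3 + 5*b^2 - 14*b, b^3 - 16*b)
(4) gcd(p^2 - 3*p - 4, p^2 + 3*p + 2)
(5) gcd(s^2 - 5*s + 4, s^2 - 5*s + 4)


(1) = l - 1
(2) = gcd((c + 6)*(c + 7), (c + 4)*(c + 5)*(c + 6)) = c + 6
(3) = b
(4) = p + 1
(5) = gcd((s - 4)*(s - 1), (s - 4)*(s - 1)) = s^2 - 5*s + 4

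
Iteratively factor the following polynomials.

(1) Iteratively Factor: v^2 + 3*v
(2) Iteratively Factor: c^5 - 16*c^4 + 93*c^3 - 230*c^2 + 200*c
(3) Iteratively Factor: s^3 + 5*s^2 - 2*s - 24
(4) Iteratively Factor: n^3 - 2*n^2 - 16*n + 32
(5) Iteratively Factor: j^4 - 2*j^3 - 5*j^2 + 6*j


(1) = (v)*(v + 3)
(2) = (c - 5)*(c^4 - 11*c^3 + 38*c^2 - 40*c) = (c - 5)^2*(c^3 - 6*c^2 + 8*c) = (c - 5)^2*(c - 4)*(c^2 - 2*c) = (c - 5)^2*(c - 4)*(c - 2)*(c)
(3) = (s + 4)*(s^2 + s - 6) = (s - 2)*(s + 4)*(s + 3)
(4) = (n - 2)*(n^2 - 16) = (n - 4)*(n - 2)*(n + 4)
(5) = (j)*(j^3 - 2*j^2 - 5*j + 6) = j*(j + 2)*(j^2 - 4*j + 3) = j*(j - 1)*(j + 2)*(j - 3)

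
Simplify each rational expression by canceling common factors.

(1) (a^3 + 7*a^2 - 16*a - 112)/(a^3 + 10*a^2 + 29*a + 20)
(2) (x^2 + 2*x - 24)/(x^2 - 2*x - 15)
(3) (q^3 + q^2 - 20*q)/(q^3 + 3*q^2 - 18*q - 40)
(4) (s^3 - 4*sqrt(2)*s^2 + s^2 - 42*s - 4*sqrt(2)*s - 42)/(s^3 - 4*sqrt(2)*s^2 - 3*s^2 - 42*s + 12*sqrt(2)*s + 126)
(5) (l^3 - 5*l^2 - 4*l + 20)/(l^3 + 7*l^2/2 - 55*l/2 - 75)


(1) = (a^2 + 3*a - 28)/(a^2 + 6*a + 5)
(2) = (x^2 + 2*x - 24)/(x^2 - 2*x - 15)
(3) = q/(q + 2)
(4) = (s + 1)/(s - 3)
(5) = (2*l^2 - 8)/(2*l^2 + 17*l + 30)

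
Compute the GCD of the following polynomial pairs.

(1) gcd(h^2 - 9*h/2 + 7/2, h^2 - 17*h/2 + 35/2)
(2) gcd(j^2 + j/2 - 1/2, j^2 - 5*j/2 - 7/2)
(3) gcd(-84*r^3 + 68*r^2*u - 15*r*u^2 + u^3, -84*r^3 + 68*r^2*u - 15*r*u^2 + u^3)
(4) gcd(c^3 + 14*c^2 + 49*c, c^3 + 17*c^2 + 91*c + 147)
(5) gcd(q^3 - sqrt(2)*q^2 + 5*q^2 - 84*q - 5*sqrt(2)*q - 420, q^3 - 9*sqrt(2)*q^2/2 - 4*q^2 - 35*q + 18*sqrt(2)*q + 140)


(1) = gcd((h - 7/2)*(h - 1), (h - 5)*(h - 7/2)) = h - 7/2
(2) = j + 1
(3) = gcd((-7*r + u)*(-6*r + u)*(-2*r + u), (-7*r + u)*(-6*r + u)*(-2*r + u)) = 84*r^3 - 68*r^2*u + 15*r*u^2 - u^3
(4) = gcd(c*(c + 7)^2, (c + 3)*(c + 7)^2) = c^2 + 14*c + 49
(5) = gcd((q + 5)*(q - 7*sqrt(2))*(q + 6*sqrt(2)), (q - 4)*(q - 7*sqrt(2))*(q + 5*sqrt(2)/2)) = q - 7*sqrt(2)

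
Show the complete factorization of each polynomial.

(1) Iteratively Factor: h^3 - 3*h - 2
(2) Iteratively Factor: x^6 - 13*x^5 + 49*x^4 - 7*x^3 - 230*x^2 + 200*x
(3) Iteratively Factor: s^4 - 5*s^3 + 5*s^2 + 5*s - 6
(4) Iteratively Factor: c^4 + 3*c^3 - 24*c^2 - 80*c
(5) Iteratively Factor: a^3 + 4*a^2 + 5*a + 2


(1) = (h + 1)*(h^2 - h - 2) = (h - 2)*(h + 1)*(h + 1)
(2) = (x - 1)*(x^5 - 12*x^4 + 37*x^3 + 30*x^2 - 200*x) = (x - 1)*(x + 2)*(x^4 - 14*x^3 + 65*x^2 - 100*x) = x*(x - 1)*(x + 2)*(x^3 - 14*x^2 + 65*x - 100) = x*(x - 4)*(x - 1)*(x + 2)*(x^2 - 10*x + 25) = x*(x - 5)*(x - 4)*(x - 1)*(x + 2)*(x - 5)
(3) = (s - 2)*(s^3 - 3*s^2 - s + 3) = (s - 2)*(s - 1)*(s^2 - 2*s - 3) = (s - 3)*(s - 2)*(s - 1)*(s + 1)
(4) = (c - 5)*(c^3 + 8*c^2 + 16*c) = c*(c - 5)*(c^2 + 8*c + 16) = c*(c - 5)*(c + 4)*(c + 4)
(5) = (a + 1)*(a^2 + 3*a + 2) = (a + 1)^2*(a + 2)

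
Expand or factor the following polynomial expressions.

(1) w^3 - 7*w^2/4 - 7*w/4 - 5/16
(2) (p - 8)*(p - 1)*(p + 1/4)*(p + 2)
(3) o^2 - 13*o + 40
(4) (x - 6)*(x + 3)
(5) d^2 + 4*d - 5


(1) = (w - 5/2)*(w + 1/4)*(w + 1/2)
(2) = p^4 - 27*p^3/4 - 47*p^2/4 + 27*p/2 + 4
(3) = (o - 8)*(o - 5)
(4) = x^2 - 3*x - 18
(5) = (d - 1)*(d + 5)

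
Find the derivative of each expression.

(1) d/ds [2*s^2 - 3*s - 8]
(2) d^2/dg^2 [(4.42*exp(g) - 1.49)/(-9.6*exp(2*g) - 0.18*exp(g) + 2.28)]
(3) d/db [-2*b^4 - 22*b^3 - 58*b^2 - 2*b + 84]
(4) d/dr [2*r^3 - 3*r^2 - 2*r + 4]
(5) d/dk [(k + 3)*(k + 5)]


(1) = 4*s - 3
(2) = (-407.3472*exp(4*g) + 556.91136*exp(3*g) - 572.7456*exp(2*g) + 128.686788*exp(g) - 22.365432)*exp(g)/(884.736*exp(6*g) + 49.7664*exp(5*g) - 629.44128*exp(4*g) - 23.633208*exp(3*g) + 149.492304*exp(2*g) + 2.807136*exp(g) - 11.852352)
(3) = -8*b^3 - 66*b^2 - 116*b - 2
(4) = 6*r^2 - 6*r - 2
(5) = 2*k + 8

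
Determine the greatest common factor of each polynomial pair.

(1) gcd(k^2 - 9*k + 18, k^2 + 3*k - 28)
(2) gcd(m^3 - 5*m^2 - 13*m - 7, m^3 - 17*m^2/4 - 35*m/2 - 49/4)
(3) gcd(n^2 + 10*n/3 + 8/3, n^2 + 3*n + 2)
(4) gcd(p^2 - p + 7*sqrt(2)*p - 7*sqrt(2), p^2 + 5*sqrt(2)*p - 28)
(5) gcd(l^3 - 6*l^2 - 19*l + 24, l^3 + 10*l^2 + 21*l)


(1) = gcd((k - 6)*(k - 3), (k - 4)*(k + 7)) = 1
(2) = gcd((m - 7)*(m + 1)^2, (m - 7)*(m + 1)*(m + 7/4)) = m^2 - 6*m - 7
(3) = n + 2
(4) = gcd((p - 1)*(p + 7*sqrt(2)), (p - 2*sqrt(2))*(p + 7*sqrt(2))) = p + 7*sqrt(2)
(5) = l + 3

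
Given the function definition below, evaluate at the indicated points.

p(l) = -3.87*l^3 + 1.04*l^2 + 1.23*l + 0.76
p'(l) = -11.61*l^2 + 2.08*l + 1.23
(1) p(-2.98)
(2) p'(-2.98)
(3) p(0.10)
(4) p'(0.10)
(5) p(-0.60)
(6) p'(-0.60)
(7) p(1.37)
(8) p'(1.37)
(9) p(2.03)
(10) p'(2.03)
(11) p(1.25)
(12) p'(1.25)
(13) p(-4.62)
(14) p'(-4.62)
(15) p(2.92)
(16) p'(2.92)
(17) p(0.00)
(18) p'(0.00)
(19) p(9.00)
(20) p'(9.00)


(1) = 108.74
(2) = -108.07
(3) = 0.89
(4) = 1.32
(5) = 1.23
(6) = -4.20
(7) = -5.55
(8) = -17.71
(9) = -24.83
(10) = -42.39
(11) = -3.64
(12) = -14.31
(13) = 398.90
(14) = -256.19
(15) = -83.13
(16) = -91.69
(17) = 0.76
(18) = 1.23
(19) = -2725.16
(20) = -920.46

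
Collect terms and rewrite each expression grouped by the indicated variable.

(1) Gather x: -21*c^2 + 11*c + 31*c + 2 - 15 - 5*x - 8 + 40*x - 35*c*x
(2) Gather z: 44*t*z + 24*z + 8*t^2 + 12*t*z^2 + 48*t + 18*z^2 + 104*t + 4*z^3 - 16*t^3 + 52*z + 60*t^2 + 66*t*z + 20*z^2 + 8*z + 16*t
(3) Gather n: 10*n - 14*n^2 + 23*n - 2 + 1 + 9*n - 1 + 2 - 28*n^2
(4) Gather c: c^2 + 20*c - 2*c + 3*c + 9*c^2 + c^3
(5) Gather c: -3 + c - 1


(1) = -21*c^2 + 42*c + x*(35 - 35*c) - 21
(2) = -16*t^3 + 68*t^2 + 168*t + 4*z^3 + z^2*(12*t + 38) + z*(110*t + 84)
(3) = -42*n^2 + 42*n
(4) = c^3 + 10*c^2 + 21*c
(5) = c - 4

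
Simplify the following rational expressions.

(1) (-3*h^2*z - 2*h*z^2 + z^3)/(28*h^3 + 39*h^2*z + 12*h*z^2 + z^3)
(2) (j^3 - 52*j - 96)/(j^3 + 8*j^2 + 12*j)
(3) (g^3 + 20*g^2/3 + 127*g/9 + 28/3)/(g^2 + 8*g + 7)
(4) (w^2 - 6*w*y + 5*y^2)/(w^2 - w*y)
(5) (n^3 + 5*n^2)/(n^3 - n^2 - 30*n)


(1) = (-3*h*z + z^2)/(28*h^2 + 11*h*z + z^2)
(2) = (j - 8)/j
(3) = (9*g^3 + 60*g^2 + 127*g + 84)/(9*g^2 + 72*g + 63)
(4) = (w - 5*y)/w
(5) = n/(n - 6)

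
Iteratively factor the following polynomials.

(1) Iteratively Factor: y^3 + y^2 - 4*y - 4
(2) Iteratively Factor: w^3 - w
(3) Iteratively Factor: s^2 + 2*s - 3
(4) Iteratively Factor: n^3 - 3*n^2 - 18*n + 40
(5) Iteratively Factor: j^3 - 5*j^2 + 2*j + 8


(1) = (y - 2)*(y^2 + 3*y + 2) = (y - 2)*(y + 2)*(y + 1)
(2) = (w - 1)*(w^2 + w) = w*(w - 1)*(w + 1)
(3) = (s - 1)*(s + 3)
(4) = (n - 2)*(n^2 - n - 20) = (n - 2)*(n + 4)*(n - 5)
(5) = (j + 1)*(j^2 - 6*j + 8) = (j - 4)*(j + 1)*(j - 2)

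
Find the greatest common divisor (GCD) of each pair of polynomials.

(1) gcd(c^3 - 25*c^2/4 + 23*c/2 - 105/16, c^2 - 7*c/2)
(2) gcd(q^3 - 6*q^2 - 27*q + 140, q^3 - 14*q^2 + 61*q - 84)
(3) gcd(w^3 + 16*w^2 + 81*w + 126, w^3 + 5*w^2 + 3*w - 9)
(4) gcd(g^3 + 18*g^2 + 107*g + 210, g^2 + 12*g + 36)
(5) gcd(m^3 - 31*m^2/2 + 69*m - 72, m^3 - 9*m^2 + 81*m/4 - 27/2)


(1) = c - 7/2
(2) = gcd((q - 7)*(q - 4)*(q + 5), (q - 7)*(q - 4)*(q - 3)) = q^2 - 11*q + 28
(3) = gcd((w + 3)*(w + 6)*(w + 7), (w - 1)*(w + 3)^2) = w + 3
(4) = gcd((g + 5)*(g + 6)*(g + 7), (g + 6)^2) = g + 6
(5) = gcd((m - 8)*(m - 6)*(m - 3/2), (m - 6)*(m - 3/2)^2) = m^2 - 15*m/2 + 9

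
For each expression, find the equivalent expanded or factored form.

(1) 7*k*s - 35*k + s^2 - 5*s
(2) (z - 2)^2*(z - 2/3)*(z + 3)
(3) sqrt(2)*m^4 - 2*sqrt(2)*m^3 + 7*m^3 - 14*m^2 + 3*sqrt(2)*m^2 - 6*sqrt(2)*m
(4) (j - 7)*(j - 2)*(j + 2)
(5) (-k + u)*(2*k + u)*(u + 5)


(1) = (7*k + s)*(s - 5)
(2) = z^4 - 5*z^3/3 - 22*z^2/3 + 52*z/3 - 8
(3) = m*(m - 2)*(m + 3*sqrt(2))*(sqrt(2)*m + 1)
(4) = j^3 - 7*j^2 - 4*j + 28
(5) = -2*k^2*u - 10*k^2 + k*u^2 + 5*k*u + u^3 + 5*u^2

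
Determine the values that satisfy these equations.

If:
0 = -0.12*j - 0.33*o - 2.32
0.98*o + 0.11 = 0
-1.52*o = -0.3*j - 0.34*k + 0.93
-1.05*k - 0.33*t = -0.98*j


Then:
j = -19.02
k = 19.02
o = -0.11
t = -117.02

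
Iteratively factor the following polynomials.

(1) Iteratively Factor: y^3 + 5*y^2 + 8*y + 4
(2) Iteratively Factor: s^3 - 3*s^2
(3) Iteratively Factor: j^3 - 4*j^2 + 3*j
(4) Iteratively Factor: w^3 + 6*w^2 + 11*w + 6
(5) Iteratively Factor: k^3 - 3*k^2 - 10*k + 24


(1) = (y + 2)*(y^2 + 3*y + 2) = (y + 1)*(y + 2)*(y + 2)
(2) = (s)*(s^2 - 3*s) = s^2*(s - 3)
(3) = (j - 1)*(j^2 - 3*j) = (j - 3)*(j - 1)*(j)
(4) = (w + 2)*(w^2 + 4*w + 3) = (w + 2)*(w + 3)*(w + 1)
(5) = (k - 4)*(k^2 + k - 6) = (k - 4)*(k + 3)*(k - 2)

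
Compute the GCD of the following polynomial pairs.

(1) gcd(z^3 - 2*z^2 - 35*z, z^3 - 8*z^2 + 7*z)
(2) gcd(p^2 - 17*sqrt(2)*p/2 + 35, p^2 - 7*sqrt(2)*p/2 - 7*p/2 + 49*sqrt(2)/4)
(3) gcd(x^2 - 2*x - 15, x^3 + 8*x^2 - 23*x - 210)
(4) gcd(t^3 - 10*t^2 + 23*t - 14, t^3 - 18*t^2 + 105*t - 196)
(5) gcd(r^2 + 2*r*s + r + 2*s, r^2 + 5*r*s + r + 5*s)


(1) = z^2 - 7*z
(2) = gcd((p - 5*sqrt(2))*(p - 7*sqrt(2)/2), (p - 7/2)*(p - 7*sqrt(2)/2)) = p - 7*sqrt(2)/2
(3) = gcd((x - 5)*(x + 3), (x - 5)*(x + 6)*(x + 7)) = x - 5
(4) = t - 7
(5) = r + 1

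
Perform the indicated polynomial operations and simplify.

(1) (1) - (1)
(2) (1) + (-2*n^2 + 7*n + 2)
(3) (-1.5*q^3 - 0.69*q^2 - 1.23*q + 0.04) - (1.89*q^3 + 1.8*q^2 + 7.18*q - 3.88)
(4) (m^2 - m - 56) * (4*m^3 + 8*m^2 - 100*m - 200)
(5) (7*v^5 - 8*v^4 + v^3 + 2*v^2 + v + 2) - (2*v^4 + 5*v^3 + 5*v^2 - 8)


(1) = 0
(2) = -2*n^2 + 7*n + 3
(3) = -3.39*q^3 - 2.49*q^2 - 8.41*q + 3.92
(4) = 4*m^5 + 4*m^4 - 332*m^3 - 548*m^2 + 5800*m + 11200
(5) = 7*v^5 - 10*v^4 - 4*v^3 - 3*v^2 + v + 10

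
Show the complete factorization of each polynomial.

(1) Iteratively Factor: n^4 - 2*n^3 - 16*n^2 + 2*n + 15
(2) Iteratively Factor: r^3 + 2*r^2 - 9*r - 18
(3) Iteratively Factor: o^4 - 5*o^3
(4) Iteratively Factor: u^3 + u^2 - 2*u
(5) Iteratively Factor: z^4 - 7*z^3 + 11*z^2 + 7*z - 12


(1) = (n + 3)*(n^3 - 5*n^2 - n + 5) = (n + 1)*(n + 3)*(n^2 - 6*n + 5) = (n - 1)*(n + 1)*(n + 3)*(n - 5)
(2) = (r + 2)*(r^2 - 9) = (r - 3)*(r + 2)*(r + 3)
(3) = (o)*(o^3 - 5*o^2) = o*(o - 5)*(o^2) = o^2*(o - 5)*(o)
(4) = (u + 2)*(u^2 - u) = u*(u + 2)*(u - 1)
(5) = (z + 1)*(z^3 - 8*z^2 + 19*z - 12) = (z - 1)*(z + 1)*(z^2 - 7*z + 12) = (z - 4)*(z - 1)*(z + 1)*(z - 3)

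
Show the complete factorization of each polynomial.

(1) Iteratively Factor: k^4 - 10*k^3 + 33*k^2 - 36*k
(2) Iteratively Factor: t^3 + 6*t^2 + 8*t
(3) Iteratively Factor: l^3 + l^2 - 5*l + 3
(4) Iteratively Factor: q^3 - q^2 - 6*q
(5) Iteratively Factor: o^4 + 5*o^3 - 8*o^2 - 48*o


(1) = (k)*(k^3 - 10*k^2 + 33*k - 36) = k*(k - 3)*(k^2 - 7*k + 12) = k*(k - 3)^2*(k - 4)
(2) = (t + 4)*(t^2 + 2*t) = t*(t + 4)*(t + 2)
(3) = (l - 1)*(l^2 + 2*l - 3) = (l - 1)^2*(l + 3)
(4) = (q + 2)*(q^2 - 3*q) = q*(q + 2)*(q - 3)
(5) = (o)*(o^3 + 5*o^2 - 8*o - 48) = o*(o - 3)*(o^2 + 8*o + 16) = o*(o - 3)*(o + 4)*(o + 4)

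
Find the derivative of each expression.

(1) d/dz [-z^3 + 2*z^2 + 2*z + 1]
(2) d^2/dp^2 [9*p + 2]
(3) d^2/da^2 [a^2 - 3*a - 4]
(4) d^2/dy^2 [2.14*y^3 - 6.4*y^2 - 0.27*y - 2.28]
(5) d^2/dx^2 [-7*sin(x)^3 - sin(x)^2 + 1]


(1) = -3*z^2 + 4*z + 2
(2) = 0
(3) = 2
(4) = 12.84*y - 12.8
(5) = 63*sin(x)^3 + 4*sin(x)^2 - 42*sin(x) - 2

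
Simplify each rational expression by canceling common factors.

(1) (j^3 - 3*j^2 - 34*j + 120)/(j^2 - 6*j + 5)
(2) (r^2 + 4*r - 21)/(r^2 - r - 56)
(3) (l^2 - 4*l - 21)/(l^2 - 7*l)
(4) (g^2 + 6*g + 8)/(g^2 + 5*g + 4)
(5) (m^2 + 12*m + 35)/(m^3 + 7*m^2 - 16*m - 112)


(1) = (j^2 + 2*j - 24)/(j - 1)
(2) = (r - 3)/(r - 8)
(3) = (l + 3)/l
(4) = (g + 2)/(g + 1)
(5) = (m + 5)/(m^2 - 16)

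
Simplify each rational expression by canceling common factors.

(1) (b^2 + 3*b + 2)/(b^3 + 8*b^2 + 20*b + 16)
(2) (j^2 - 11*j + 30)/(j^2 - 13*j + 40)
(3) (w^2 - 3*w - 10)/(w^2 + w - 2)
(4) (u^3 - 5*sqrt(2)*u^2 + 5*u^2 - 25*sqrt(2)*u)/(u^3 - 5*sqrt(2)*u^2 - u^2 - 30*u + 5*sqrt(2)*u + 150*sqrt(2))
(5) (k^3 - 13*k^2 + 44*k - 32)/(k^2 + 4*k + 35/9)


(1) = (b + 1)/(b^2 + 6*b + 8)
(2) = (j - 6)/(j - 8)
(3) = (w - 5)/(w - 1)
(4) = u/(u - 6)
(5) = (9*k^3 - 117*k^2 + 396*k - 288)/(9*k^2 + 36*k + 35)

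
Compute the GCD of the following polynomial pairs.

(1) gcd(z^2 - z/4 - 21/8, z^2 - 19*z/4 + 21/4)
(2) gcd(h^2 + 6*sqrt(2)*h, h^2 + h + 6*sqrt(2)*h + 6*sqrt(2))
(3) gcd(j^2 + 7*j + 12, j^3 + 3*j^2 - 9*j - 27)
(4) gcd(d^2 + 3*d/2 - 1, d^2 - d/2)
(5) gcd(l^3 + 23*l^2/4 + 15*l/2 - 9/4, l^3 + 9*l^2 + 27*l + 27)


(1) = z - 7/4
(2) = h + 6*sqrt(2)
(3) = j + 3
(4) = gcd((d - 1/2)*(d + 2), d*(d - 1/2)) = d - 1/2
(5) = l^2 + 6*l + 9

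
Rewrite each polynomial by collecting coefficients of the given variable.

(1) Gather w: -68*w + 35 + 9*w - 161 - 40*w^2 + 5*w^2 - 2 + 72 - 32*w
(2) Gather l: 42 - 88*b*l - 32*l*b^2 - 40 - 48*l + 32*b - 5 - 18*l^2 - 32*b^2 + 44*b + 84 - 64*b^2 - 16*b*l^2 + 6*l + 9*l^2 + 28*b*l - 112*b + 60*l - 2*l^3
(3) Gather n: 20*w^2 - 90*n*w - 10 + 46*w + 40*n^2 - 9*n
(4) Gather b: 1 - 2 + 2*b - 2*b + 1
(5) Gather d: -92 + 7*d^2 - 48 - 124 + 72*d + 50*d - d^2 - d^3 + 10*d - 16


(1) = -35*w^2 - 91*w - 56
(2) = -96*b^2 - 36*b - 2*l^3 + l^2*(-16*b - 9) + l*(-32*b^2 - 60*b + 18) + 81
(3) = 40*n^2 + n*(-90*w - 9) + 20*w^2 + 46*w - 10
(4) = 0
(5) = -d^3 + 6*d^2 + 132*d - 280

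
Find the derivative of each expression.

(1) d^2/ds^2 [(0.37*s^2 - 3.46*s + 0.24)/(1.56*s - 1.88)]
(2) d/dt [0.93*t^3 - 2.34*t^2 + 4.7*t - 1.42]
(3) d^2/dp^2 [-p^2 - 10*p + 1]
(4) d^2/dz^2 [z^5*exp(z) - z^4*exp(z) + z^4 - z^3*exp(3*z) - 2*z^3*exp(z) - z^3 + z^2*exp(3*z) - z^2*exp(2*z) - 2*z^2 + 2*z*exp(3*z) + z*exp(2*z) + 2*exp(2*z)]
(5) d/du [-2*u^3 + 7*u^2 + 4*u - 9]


(1) = -16.511392/(3.796416*s^3 - 13.725504*s^2 + 16.540992*s - 6.644672)
(2) = 2.79*t^2 - 4.68*t + 4.7
(3) = -2
(4) = z^5*exp(z) + 9*z^4*exp(z) - 9*z^3*exp(3*z) + 10*z^3*exp(z) - 9*z^2*exp(3*z) - 4*z^2*exp(2*z) - 24*z^2*exp(z) + 12*z^2 + 24*z*exp(3*z) - 4*z*exp(2*z) - 12*z*exp(z) - 6*z + 14*exp(3*z) + 10*exp(2*z) - 4
(5) = -6*u^2 + 14*u + 4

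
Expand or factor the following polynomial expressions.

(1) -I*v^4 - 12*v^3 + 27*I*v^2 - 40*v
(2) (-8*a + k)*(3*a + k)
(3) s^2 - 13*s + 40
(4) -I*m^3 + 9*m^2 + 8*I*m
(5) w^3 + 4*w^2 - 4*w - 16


(1) = v*(v - 8*I)*(v - 5*I)*(-I*v + 1)
(2) = -24*a^2 - 5*a*k + k^2
(3) = (s - 8)*(s - 5)
(4) = m*(m + 8*I)*(-I*m + 1)
(5) = (w - 2)*(w + 2)*(w + 4)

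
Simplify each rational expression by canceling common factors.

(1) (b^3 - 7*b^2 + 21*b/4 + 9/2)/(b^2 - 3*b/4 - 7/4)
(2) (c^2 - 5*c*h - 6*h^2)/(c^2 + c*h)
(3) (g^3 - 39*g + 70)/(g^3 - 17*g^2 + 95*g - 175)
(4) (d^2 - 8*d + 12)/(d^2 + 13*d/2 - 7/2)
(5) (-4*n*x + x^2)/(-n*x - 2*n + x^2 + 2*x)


(1) = (4*b^3 - 28*b^2 + 21*b + 18)/(4*b^2 - 3*b - 7)
(2) = (c - 6*h)/c
(3) = (g^2 + 5*g - 14)/(g^2 - 12*g + 35)
(4) = (2*d^2 - 16*d + 24)/(2*d^2 + 13*d - 7)
(5) = (-4*n*x + x^2)/(-n*x - 2*n + x^2 + 2*x)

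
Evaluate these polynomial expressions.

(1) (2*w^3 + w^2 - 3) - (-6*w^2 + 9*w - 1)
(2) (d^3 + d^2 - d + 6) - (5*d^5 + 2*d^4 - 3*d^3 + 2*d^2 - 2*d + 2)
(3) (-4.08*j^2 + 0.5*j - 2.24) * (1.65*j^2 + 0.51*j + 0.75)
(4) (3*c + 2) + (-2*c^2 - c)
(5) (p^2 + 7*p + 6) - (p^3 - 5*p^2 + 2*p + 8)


(1) = 2*w^3 + 7*w^2 - 9*w - 2
(2) = -5*d^5 - 2*d^4 + 4*d^3 - d^2 + d + 4
(3) = -6.732*j^4 - 1.2558*j^3 - 6.501*j^2 - 0.7674*j - 1.68
(4) = -2*c^2 + 2*c + 2
(5) = -p^3 + 6*p^2 + 5*p - 2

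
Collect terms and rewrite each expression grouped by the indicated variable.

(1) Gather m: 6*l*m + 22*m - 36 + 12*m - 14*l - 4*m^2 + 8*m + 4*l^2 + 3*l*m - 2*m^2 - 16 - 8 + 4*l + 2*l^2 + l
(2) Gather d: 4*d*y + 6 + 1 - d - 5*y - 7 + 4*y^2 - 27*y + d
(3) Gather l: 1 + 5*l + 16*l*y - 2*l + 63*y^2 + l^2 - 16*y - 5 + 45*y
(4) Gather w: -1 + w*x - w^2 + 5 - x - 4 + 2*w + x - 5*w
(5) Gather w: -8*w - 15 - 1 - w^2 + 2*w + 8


(1) = 6*l^2 - 9*l - 6*m^2 + m*(9*l + 42) - 60
(2) = 4*d*y + 4*y^2 - 32*y
(3) = l^2 + l*(16*y + 3) + 63*y^2 + 29*y - 4
(4) = -w^2 + w*(x - 3)
(5) = -w^2 - 6*w - 8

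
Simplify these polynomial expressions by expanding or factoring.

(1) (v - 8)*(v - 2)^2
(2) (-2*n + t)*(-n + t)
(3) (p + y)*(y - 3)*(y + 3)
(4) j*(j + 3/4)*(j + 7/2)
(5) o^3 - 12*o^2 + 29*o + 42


(1) = v^3 - 12*v^2 + 36*v - 32
(2) = 2*n^2 - 3*n*t + t^2
(3) = p*y^2 - 9*p + y^3 - 9*y
(4) = j^3 + 17*j^2/4 + 21*j/8
(5) = (o - 7)*(o - 6)*(o + 1)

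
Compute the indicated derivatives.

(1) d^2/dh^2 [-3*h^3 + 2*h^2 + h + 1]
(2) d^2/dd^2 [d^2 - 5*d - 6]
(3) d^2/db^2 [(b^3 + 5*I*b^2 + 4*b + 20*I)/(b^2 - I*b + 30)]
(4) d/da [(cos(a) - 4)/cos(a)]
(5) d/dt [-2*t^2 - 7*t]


(1) = 4 - 18*h
(2) = 2
(3) = -64/(b^3 - 18*I*b^2 - 108*b + 216*I)
(4) = -4*sin(a)/cos(a)^2
(5) = -4*t - 7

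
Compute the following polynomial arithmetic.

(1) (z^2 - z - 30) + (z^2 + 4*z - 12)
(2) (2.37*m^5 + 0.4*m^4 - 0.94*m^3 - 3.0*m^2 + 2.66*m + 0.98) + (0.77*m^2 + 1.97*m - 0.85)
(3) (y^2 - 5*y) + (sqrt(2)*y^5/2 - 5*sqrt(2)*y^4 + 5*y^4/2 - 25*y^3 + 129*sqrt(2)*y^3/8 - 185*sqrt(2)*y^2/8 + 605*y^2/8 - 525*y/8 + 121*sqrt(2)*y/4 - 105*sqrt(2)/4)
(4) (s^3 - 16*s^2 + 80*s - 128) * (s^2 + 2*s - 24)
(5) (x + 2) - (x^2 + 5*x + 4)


(1) = 2*z^2 + 3*z - 42
(2) = 2.37*m^5 + 0.4*m^4 - 0.94*m^3 - 2.23*m^2 + 4.63*m + 0.13
(3) = sqrt(2)*y^5/2 - 5*sqrt(2)*y^4 + 5*y^4/2 - 25*y^3 + 129*sqrt(2)*y^3/8 - 185*sqrt(2)*y^2/8 + 613*y^2/8 - 565*y/8 + 121*sqrt(2)*y/4 - 105*sqrt(2)/4
(4) = s^5 - 14*s^4 + 24*s^3 + 416*s^2 - 2176*s + 3072
(5) = -x^2 - 4*x - 2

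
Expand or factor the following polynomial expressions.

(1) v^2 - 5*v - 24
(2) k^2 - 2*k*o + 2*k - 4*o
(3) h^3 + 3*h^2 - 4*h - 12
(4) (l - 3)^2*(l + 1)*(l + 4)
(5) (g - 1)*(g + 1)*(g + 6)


(1) = (v - 8)*(v + 3)
(2) = (k + 2)*(k - 2*o)
(3) = (h - 2)*(h + 2)*(h + 3)
(4) = l^4 - l^3 - 17*l^2 + 21*l + 36
(5) = g^3 + 6*g^2 - g - 6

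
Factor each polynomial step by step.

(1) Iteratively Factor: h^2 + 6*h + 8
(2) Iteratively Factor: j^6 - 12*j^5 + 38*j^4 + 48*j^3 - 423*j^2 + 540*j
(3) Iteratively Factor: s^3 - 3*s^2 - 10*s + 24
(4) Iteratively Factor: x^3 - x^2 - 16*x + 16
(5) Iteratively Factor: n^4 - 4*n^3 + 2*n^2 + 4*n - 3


(1) = (h + 4)*(h + 2)
(2) = (j - 3)*(j^5 - 9*j^4 + 11*j^3 + 81*j^2 - 180*j) = (j - 4)*(j - 3)*(j^4 - 5*j^3 - 9*j^2 + 45*j) = (j - 4)*(j - 3)^2*(j^3 - 2*j^2 - 15*j) = (j - 4)*(j - 3)^2*(j + 3)*(j^2 - 5*j) = (j - 5)*(j - 4)*(j - 3)^2*(j + 3)*(j)
(3) = (s - 4)*(s^2 + s - 6) = (s - 4)*(s + 3)*(s - 2)
(4) = (x - 4)*(x^2 + 3*x - 4) = (x - 4)*(x - 1)*(x + 4)
(5) = (n - 1)*(n^3 - 3*n^2 - n + 3) = (n - 3)*(n - 1)*(n^2 - 1) = (n - 3)*(n - 1)*(n + 1)*(n - 1)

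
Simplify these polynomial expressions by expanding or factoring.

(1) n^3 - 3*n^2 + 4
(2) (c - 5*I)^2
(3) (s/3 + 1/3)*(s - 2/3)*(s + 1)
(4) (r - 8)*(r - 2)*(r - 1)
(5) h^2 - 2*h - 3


(1) = (n - 2)^2*(n + 1)
(2) = c^2 - 10*I*c - 25
(3) = s^3/3 + 4*s^2/9 - s/9 - 2/9
(4) = r^3 - 11*r^2 + 26*r - 16
(5) = (h - 3)*(h + 1)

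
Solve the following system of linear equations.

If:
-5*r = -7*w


Then:
r = 7*w/5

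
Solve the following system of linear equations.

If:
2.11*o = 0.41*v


Then:
o = 0.194312796208531*v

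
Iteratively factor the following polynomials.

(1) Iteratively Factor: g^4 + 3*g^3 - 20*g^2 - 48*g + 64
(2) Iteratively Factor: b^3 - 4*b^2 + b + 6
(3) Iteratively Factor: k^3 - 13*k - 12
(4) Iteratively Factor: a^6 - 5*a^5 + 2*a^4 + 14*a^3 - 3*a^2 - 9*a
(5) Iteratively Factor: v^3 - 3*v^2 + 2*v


(1) = (g + 4)*(g^3 - g^2 - 16*g + 16) = (g + 4)^2*(g^2 - 5*g + 4) = (g - 1)*(g + 4)^2*(g - 4)
(2) = (b - 2)*(b^2 - 2*b - 3) = (b - 3)*(b - 2)*(b + 1)
(3) = (k + 3)*(k^2 - 3*k - 4) = (k - 4)*(k + 3)*(k + 1)
(4) = (a)*(a^5 - 5*a^4 + 2*a^3 + 14*a^2 - 3*a - 9) = a*(a - 3)*(a^4 - 2*a^3 - 4*a^2 + 2*a + 3) = a*(a - 3)*(a + 1)*(a^3 - 3*a^2 - a + 3) = a*(a - 3)*(a + 1)^2*(a^2 - 4*a + 3) = a*(a - 3)*(a - 1)*(a + 1)^2*(a - 3)
(5) = (v - 2)*(v^2 - v) = (v - 2)*(v - 1)*(v)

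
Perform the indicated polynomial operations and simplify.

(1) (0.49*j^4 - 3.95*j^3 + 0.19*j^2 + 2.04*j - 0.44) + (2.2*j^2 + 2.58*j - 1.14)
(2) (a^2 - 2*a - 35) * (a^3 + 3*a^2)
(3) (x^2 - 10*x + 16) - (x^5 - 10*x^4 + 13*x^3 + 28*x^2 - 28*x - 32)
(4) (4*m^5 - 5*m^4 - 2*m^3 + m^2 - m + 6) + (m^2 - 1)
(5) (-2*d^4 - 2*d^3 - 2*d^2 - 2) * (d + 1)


(1) = 0.49*j^4 - 3.95*j^3 + 2.39*j^2 + 4.62*j - 1.58
(2) = a^5 + a^4 - 41*a^3 - 105*a^2
(3) = -x^5 + 10*x^4 - 13*x^3 - 27*x^2 + 18*x + 48
(4) = 4*m^5 - 5*m^4 - 2*m^3 + 2*m^2 - m + 5
(5) = -2*d^5 - 4*d^4 - 4*d^3 - 2*d^2 - 2*d - 2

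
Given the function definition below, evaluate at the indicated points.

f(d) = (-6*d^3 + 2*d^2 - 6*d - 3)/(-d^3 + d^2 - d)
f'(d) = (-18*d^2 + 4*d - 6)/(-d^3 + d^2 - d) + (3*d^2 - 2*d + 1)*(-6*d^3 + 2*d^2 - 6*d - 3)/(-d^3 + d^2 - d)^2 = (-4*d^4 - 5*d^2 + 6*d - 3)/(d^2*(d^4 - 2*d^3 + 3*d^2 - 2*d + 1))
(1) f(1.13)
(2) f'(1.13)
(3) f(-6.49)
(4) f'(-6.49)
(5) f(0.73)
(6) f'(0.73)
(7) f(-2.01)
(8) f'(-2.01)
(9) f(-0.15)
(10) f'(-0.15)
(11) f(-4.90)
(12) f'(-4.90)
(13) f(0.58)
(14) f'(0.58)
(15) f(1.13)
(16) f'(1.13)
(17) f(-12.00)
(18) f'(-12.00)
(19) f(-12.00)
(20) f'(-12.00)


(1) = 12.26
(2) = -5.43
(3) = 5.47
(4) = -0.07
(5) = 14.76
(6) = -7.05
(7) = 4.65
(8) = -0.50
(9) = -11.57
(10) = -129.79
(11) = 5.32
(12) = -0.11
(13) = 15.91
(14) = -8.60
(15) = 12.26
(16) = -5.43
(17) = 5.69
(18) = -0.02
(19) = 5.69
(20) = -0.02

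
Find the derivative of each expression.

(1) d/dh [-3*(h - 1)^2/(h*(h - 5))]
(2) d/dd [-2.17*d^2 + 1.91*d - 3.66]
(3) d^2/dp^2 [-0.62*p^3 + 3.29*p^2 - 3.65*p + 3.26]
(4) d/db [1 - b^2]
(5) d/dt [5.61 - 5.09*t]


(1) = 3*(3*h^2 + 2*h - 5)/(h^2*(h^2 - 10*h + 25))
(2) = 1.91 - 4.34*d
(3) = 6.58 - 3.72*p
(4) = -2*b
(5) = -5.09000000000000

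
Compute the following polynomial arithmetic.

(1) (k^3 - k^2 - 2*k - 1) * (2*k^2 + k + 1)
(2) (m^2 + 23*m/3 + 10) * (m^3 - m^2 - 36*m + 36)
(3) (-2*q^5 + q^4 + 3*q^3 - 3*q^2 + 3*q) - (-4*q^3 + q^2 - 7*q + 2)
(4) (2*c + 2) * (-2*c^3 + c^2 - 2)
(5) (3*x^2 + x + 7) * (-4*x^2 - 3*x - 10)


(1) = 2*k^5 - k^4 - 4*k^3 - 5*k^2 - 3*k - 1
(2) = m^5 + 20*m^4/3 - 101*m^3/3 - 250*m^2 - 84*m + 360
(3) = -2*q^5 + q^4 + 7*q^3 - 4*q^2 + 10*q - 2
(4) = -4*c^4 - 2*c^3 + 2*c^2 - 4*c - 4
(5) = -12*x^4 - 13*x^3 - 61*x^2 - 31*x - 70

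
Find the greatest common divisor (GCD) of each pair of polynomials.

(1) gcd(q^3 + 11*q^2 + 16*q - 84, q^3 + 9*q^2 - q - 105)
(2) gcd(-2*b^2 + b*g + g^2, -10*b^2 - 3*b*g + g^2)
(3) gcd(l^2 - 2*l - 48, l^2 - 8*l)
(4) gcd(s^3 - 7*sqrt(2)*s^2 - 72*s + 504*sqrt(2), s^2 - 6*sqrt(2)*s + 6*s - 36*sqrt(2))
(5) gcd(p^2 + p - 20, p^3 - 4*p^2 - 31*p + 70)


(1) = gcd((q - 2)*(q + 6)*(q + 7), (q - 3)*(q + 5)*(q + 7)) = q + 7
(2) = 2*b + g
(3) = gcd((l - 8)*(l + 6), l*(l - 8)) = l - 8
(4) = gcd((s - 7*sqrt(2))*(s - 6*sqrt(2))*(s + 6*sqrt(2)), (s + 6)*(s - 6*sqrt(2))) = s - 6*sqrt(2)
(5) = gcd((p - 4)*(p + 5), (p - 7)*(p - 2)*(p + 5)) = p + 5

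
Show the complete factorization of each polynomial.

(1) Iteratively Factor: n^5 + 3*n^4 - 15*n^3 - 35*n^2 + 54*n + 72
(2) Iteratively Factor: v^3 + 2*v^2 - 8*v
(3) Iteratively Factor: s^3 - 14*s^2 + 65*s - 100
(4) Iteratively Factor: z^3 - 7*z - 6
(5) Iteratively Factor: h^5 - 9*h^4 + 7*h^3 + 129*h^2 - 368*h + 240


(1) = (n + 1)*(n^4 + 2*n^3 - 17*n^2 - 18*n + 72) = (n + 1)*(n + 3)*(n^3 - n^2 - 14*n + 24) = (n - 2)*(n + 1)*(n + 3)*(n^2 + n - 12) = (n - 2)*(n + 1)*(n + 3)*(n + 4)*(n - 3)
(2) = (v)*(v^2 + 2*v - 8) = v*(v + 4)*(v - 2)
(3) = (s - 5)*(s^2 - 9*s + 20) = (s - 5)^2*(s - 4)
(4) = (z + 2)*(z^2 - 2*z - 3) = (z - 3)*(z + 2)*(z + 1)
(5) = (h - 1)*(h^4 - 8*h^3 - h^2 + 128*h - 240) = (h - 3)*(h - 1)*(h^3 - 5*h^2 - 16*h + 80) = (h - 4)*(h - 3)*(h - 1)*(h^2 - h - 20) = (h - 5)*(h - 4)*(h - 3)*(h - 1)*(h + 4)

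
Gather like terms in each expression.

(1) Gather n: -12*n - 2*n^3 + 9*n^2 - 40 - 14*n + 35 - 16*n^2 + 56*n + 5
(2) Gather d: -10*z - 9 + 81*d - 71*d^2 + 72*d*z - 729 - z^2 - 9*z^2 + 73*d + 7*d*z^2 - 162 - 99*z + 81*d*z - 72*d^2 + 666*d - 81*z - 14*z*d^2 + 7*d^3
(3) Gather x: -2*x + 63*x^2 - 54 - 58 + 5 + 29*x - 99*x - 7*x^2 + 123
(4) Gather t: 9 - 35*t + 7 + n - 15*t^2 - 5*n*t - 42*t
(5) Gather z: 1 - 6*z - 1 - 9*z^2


(1) = -2*n^3 - 7*n^2 + 30*n
(2) = 7*d^3 + d^2*(-14*z - 143) + d*(7*z^2 + 153*z + 820) - 10*z^2 - 190*z - 900
(3) = 56*x^2 - 72*x + 16
(4) = n - 15*t^2 + t*(-5*n - 77) + 16
(5) = -9*z^2 - 6*z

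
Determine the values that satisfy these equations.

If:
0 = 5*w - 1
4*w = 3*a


Then:
a = 4/15
w = 1/5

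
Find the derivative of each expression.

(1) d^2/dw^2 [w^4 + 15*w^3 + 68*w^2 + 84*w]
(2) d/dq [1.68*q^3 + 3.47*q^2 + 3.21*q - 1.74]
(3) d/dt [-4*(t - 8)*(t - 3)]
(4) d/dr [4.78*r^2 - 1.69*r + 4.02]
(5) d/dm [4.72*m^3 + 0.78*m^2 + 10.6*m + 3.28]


(1) = 12*w^2 + 90*w + 136
(2) = 5.04*q^2 + 6.94*q + 3.21
(3) = 44 - 8*t
(4) = 9.56*r - 1.69
(5) = 14.16*m^2 + 1.56*m + 10.6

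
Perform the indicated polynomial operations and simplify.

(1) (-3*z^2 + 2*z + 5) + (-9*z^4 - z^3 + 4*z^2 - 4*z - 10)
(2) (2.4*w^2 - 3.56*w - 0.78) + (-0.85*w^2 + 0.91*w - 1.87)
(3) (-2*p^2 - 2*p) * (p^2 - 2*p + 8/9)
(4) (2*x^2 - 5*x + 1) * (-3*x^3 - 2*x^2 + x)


(1) = -9*z^4 - z^3 + z^2 - 2*z - 5
(2) = 1.55*w^2 - 2.65*w - 2.65
(3) = -2*p^4 + 2*p^3 + 20*p^2/9 - 16*p/9
(4) = -6*x^5 + 11*x^4 + 9*x^3 - 7*x^2 + x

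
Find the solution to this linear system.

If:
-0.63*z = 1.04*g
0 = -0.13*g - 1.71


Then:
g = -13.15
z = 21.71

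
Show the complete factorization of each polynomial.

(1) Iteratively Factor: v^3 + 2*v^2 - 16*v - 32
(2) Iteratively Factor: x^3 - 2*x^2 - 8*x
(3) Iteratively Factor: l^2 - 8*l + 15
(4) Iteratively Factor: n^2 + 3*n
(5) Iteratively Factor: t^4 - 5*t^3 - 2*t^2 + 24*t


(1) = (v + 2)*(v^2 - 16) = (v - 4)*(v + 2)*(v + 4)
(2) = (x)*(x^2 - 2*x - 8) = x*(x + 2)*(x - 4)
(3) = (l - 5)*(l - 3)
(4) = (n + 3)*(n)
(5) = (t)*(t^3 - 5*t^2 - 2*t + 24) = t*(t + 2)*(t^2 - 7*t + 12) = t*(t - 4)*(t + 2)*(t - 3)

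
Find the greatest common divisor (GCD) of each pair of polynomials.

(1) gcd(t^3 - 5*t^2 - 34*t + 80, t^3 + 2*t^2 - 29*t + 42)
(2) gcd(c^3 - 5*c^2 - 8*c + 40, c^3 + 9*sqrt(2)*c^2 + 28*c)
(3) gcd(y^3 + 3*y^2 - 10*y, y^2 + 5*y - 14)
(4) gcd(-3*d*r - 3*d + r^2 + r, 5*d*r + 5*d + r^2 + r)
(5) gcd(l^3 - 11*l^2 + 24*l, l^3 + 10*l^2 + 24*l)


(1) = t - 2
(2) = c + 2*sqrt(2)
(3) = gcd(y*(y - 2)*(y + 5), (y - 2)*(y + 7)) = y - 2
(4) = r + 1
(5) = l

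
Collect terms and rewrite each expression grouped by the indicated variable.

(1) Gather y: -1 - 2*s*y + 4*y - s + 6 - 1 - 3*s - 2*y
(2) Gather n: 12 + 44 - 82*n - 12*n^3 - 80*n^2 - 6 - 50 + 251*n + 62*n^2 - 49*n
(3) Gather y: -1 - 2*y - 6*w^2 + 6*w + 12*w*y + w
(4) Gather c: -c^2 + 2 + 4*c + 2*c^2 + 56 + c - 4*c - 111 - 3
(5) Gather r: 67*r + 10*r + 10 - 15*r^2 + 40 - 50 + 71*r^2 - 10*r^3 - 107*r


(1) = -4*s + y*(2 - 2*s) + 4
(2) = -12*n^3 - 18*n^2 + 120*n
(3) = -6*w^2 + 7*w + y*(12*w - 2) - 1
(4) = c^2 + c - 56
(5) = -10*r^3 + 56*r^2 - 30*r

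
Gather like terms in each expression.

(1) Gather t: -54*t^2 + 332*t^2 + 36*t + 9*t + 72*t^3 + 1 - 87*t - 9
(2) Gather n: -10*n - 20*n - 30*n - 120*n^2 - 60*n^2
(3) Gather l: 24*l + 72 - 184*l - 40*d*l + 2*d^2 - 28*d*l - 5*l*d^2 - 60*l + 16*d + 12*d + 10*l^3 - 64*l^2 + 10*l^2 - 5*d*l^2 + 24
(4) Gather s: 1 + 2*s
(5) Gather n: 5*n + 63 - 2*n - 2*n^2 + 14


(1) = 72*t^3 + 278*t^2 - 42*t - 8
(2) = -180*n^2 - 60*n
(3) = 2*d^2 + 28*d + 10*l^3 + l^2*(-5*d - 54) + l*(-5*d^2 - 68*d - 220) + 96
(4) = 2*s + 1
(5) = -2*n^2 + 3*n + 77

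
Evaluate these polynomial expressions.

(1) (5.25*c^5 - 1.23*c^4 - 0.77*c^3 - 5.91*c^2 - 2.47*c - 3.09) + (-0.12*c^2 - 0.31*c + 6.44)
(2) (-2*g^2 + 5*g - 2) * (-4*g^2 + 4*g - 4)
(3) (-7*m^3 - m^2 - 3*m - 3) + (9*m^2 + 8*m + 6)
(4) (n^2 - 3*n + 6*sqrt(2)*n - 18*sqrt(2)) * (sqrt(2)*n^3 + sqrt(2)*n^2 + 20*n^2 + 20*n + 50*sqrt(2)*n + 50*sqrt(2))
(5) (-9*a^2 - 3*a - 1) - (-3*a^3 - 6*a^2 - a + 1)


(1) = 5.25*c^5 - 1.23*c^4 - 0.77*c^3 - 6.03*c^2 - 2.78*c + 3.35
(2) = 8*g^4 - 28*g^3 + 36*g^2 - 28*g + 8
(3) = -7*m^3 + 8*m^2 + 5*m + 3
(4) = sqrt(2)*n^5 - 2*sqrt(2)*n^4 + 32*n^4 - 64*n^3 + 167*sqrt(2)*n^3 - 340*sqrt(2)*n^2 + 504*n^2 - 1200*n - 510*sqrt(2)*n - 1800
(5) = 3*a^3 - 3*a^2 - 2*a - 2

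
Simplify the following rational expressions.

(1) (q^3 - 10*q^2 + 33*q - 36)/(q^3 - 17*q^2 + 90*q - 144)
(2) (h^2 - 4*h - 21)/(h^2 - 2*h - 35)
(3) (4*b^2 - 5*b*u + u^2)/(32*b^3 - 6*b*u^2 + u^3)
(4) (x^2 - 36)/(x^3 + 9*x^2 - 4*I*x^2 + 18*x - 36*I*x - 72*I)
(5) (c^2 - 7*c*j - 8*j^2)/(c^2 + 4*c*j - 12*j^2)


(1) = (q^2 - 7*q + 12)/(q^2 - 14*q + 48)
(2) = (h + 3)/(h + 5)
(3) = (-b + u)/(-8*b^2 - 2*b*u + u^2)
(4) = (x - 6)/(x^2 + x*(3 - 4*I) - 12*I)
(5) = (c^2 - 7*c*j - 8*j^2)/(c^2 + 4*c*j - 12*j^2)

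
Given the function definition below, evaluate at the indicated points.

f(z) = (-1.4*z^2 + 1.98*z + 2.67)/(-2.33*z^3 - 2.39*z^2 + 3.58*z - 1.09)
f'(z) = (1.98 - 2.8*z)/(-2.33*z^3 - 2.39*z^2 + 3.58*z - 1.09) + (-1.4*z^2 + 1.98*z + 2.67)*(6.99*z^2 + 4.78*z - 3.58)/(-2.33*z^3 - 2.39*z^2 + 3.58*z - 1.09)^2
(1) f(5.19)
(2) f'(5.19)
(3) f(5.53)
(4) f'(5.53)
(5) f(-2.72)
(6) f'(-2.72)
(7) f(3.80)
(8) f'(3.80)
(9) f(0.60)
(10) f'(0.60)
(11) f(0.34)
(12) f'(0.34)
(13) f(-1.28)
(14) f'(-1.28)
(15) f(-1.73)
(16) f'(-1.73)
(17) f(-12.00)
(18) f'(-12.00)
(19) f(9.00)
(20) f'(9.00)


(1) = 0.07
(2) = -0.00
(3) = 0.07
(4) = -0.00
(5) = -0.71
(6) = -0.84
(7) = 0.07
(8) = 0.01
(9) = -10.97
(10) = 63.79
(11) = -13.22
(12) = -67.26
(13) = 0.46
(14) = -1.35
(15) = 2.08
(16) = -10.85
(17) = -0.06
(18) = -0.01
(19) = 0.05
(20) = -0.00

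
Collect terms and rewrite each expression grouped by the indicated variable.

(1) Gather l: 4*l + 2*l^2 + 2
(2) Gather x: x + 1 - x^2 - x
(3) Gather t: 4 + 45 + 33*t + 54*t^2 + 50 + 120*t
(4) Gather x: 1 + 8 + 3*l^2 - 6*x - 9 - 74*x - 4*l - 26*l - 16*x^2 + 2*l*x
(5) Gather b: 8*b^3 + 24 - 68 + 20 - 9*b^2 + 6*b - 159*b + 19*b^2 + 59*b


(1) = 2*l^2 + 4*l + 2
(2) = 1 - x^2
(3) = 54*t^2 + 153*t + 99
(4) = 3*l^2 - 30*l - 16*x^2 + x*(2*l - 80)
(5) = 8*b^3 + 10*b^2 - 94*b - 24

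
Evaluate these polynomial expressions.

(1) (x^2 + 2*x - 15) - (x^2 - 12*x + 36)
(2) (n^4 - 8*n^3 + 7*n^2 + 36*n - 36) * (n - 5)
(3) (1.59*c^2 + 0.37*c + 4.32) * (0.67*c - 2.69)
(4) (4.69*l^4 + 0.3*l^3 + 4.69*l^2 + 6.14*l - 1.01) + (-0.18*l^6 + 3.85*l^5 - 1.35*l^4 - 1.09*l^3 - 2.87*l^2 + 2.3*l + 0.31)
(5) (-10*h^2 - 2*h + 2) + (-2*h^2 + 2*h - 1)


(1) = 14*x - 51
(2) = n^5 - 13*n^4 + 47*n^3 + n^2 - 216*n + 180
(3) = 1.0653*c^3 - 4.0292*c^2 + 1.8991*c - 11.6208
(4) = -0.18*l^6 + 3.85*l^5 + 3.34*l^4 - 0.79*l^3 + 1.82*l^2 + 8.44*l - 0.7
(5) = 1 - 12*h^2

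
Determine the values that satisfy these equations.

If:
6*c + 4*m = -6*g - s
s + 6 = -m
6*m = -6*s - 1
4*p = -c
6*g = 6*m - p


Then:
No Solution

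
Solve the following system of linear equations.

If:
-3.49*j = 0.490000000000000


Then:
j = -0.14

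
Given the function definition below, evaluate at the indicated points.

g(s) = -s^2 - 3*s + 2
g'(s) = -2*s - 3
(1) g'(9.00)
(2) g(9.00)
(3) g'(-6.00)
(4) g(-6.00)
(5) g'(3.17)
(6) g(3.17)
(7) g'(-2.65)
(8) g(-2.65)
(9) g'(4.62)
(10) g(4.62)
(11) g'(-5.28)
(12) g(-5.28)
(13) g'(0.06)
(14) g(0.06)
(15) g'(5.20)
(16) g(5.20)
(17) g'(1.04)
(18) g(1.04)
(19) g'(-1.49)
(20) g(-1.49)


(1) = -21.00
(2) = -106.00
(3) = 9.00
(4) = -16.00
(5) = -9.34
(6) = -17.56
(7) = 2.30
(8) = 2.93
(9) = -12.24
(10) = -33.20
(11) = 7.56
(12) = -10.04
(13) = -3.12
(14) = 1.82
(15) = -13.40
(16) = -40.64
(17) = -5.08
(18) = -2.20
(19) = -0.02
(20) = 4.25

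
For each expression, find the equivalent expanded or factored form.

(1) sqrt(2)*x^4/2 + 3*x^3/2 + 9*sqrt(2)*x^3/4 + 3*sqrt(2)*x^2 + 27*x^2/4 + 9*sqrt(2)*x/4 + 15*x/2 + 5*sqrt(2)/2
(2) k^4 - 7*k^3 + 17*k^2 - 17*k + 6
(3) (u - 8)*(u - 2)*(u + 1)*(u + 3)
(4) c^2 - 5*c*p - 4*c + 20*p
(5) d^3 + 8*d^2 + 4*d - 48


(1) = (x + 2)*(x + 5/2)*(x + sqrt(2)/2)*(sqrt(2)*x/2 + 1)
(2) = (k - 3)*(k - 2)*(k - 1)^2
(3) = u^4 - 6*u^3 - 21*u^2 + 34*u + 48
(4) = (c - 4)*(c - 5*p)
(5) = (d - 2)*(d + 4)*(d + 6)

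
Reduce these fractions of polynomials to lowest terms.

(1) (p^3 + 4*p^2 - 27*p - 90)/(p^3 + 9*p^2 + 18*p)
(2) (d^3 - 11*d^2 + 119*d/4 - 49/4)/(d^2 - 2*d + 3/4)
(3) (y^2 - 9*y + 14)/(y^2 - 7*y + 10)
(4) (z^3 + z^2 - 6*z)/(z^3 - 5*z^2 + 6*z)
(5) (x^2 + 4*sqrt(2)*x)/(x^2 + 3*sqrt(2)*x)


(1) = (p - 5)/p
(2) = (2*d^2 - 21*d + 49)/(2*d - 3)
(3) = (y - 7)/(y - 5)
(4) = (z + 3)/(z - 3)
(5) = (x + 4*sqrt(2))/(x + 3*sqrt(2))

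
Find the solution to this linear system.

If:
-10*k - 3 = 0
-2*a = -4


Then:
a = 2
k = -3/10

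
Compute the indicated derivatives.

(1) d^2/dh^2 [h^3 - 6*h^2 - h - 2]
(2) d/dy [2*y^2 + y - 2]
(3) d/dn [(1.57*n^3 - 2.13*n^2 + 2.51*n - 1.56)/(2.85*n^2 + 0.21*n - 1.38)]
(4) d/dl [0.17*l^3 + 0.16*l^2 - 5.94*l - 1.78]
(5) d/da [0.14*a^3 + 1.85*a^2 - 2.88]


(1) = 6*h - 12
(2) = 4*y + 1
(3) = (4.4745*n^4 + 0.6594*n^3 - 14.1006*n^2 + 14.7708*n - 3.1362)/(8.1225*n^4 + 1.197*n^3 - 7.8219*n^2 - 0.5796*n + 1.9044)
(4) = 0.51*l^2 + 0.32*l - 5.94
(5) = a*(0.42*a + 3.7)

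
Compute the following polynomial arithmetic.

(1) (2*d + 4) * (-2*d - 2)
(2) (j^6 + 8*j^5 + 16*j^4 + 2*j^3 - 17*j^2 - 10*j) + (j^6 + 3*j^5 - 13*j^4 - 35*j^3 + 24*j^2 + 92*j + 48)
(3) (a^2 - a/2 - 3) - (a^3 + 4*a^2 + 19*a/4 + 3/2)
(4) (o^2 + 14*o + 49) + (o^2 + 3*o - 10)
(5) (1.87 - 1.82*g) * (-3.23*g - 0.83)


(1) = -4*d^2 - 12*d - 8
(2) = 2*j^6 + 11*j^5 + 3*j^4 - 33*j^3 + 7*j^2 + 82*j + 48
(3) = -a^3 - 3*a^2 - 21*a/4 - 9/2
(4) = 2*o^2 + 17*o + 39
(5) = 5.8786*g^2 - 4.5295*g - 1.5521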